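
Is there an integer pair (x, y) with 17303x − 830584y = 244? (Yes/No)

By Bézout, 17303x − 830584y = 244 has integer solutions iff gcd(17303, 830584) | 244.
Euclid: 830584 = 48·17303 + 40; 17303 = 432·40 + 23; 40 = 1·23 + 17; 23 = 1·17 + 6; 17 = 2·6 + 5; 6 = 1·5 + 1; 5 = 5·1 + 0. gcd = 1; 244 mod 1 = 0. Yes.

Yes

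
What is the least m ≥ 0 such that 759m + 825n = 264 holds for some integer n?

Reduce mod 825: 759m ≡ 264 (mod 825). With g = gcd(759, 825) = 33 dividing 264, divide through: 23m ≡ 8 (mod 25).
Since gcd(23, 25) = 1, m ≡ 8·(23)⁻¹ ≡ 21 (mod 25). Smallest non-negative: 21.

21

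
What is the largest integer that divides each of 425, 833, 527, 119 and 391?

gcd(425, 833): 833 = 1·425 + 408; 425 = 1·408 + 17; 408 = 24·17 + 0 → 17
gcd(17, 527): 527 = 31·17 + 0 → 17
gcd(17, 119): 119 = 7·17 + 0 → 17
gcd(17, 391): 391 = 23·17 + 0 → 17

17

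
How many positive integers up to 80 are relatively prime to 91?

63

Prime factors of 91: 7, 13. Count integers ≤ 80 divisible by none of them.
By inclusion–exclusion: 80 − ⌊80/7⌋ − ⌊80/13⌋ + ⌊80/91⌋ = 63.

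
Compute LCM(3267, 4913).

3267 = 3³ · 11²; 4913 = 17³
max exponents: 3³ · 11² · 17³ = 16050771

16050771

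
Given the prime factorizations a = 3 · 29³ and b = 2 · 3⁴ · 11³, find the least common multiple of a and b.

max exponent per prime: 2 · 3⁴ · 11³ · 29³ = 5258804958

5258804958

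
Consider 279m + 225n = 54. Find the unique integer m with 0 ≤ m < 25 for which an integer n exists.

Euclid: 279 = 1·225 + 54; 225 = 4·54 + 9; 54 = 6·9 + 0 → gcd = 9; 54 = 9·6.
Back-substitution yields 279·(-4) + 225·(5) = 9, so one solution is m = -4·6 = -24, n = 5·6 = 30.
Solutions in m differ by 225/9 = 25; the one in [0, 25) is -24 mod 25 = 1.

1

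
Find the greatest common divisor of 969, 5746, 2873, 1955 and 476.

17

gcd(969, 5746): 5746 = 5·969 + 901; 969 = 1·901 + 68; 901 = 13·68 + 17; 68 = 4·17 + 0 → 17
gcd(17, 2873): 2873 = 169·17 + 0 → 17
gcd(17, 1955): 1955 = 115·17 + 0 → 17
gcd(17, 476): 476 = 28·17 + 0 → 17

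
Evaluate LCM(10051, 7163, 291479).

3789227

lcm(10051, 7163) = 10051·7163/gcd = 71995313/19 = 3789227
lcm(3789227, 291479) = 3789227·291479/gcd = 1104480096733/291479 = 3789227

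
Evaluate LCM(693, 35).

3465

gcd first: 693 = 19·35 + 28; 35 = 1·28 + 7; 28 = 4·7 + 0 → gcd = 7
lcm = 693·35/gcd = 24255/7 = 3465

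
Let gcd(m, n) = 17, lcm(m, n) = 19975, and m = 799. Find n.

425

m·n = gcd·lcm = 17·19975 = 339575, so n = 339575/799 = 425.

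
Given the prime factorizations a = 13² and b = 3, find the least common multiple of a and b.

507

max exponent per prime: 3 · 13² = 507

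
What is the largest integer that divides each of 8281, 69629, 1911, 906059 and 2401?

gcd(8281, 69629): 69629 = 8·8281 + 3381; 8281 = 2·3381 + 1519; 3381 = 2·1519 + 343; 1519 = 4·343 + 147; 343 = 2·147 + 49; 147 = 3·49 + 0 → 49
gcd(49, 1911): 1911 = 39·49 + 0 → 49
gcd(49, 906059): 906059 = 18491·49 + 0 → 49
gcd(49, 2401): 2401 = 49·49 + 0 → 49

49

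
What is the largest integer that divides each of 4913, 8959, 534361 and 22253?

289

gcd(4913, 8959): 8959 = 1·4913 + 4046; 4913 = 1·4046 + 867; 4046 = 4·867 + 578; 867 = 1·578 + 289; 578 = 2·289 + 0 → 289
gcd(289, 534361): 534361 = 1849·289 + 0 → 289
gcd(289, 22253): 22253 = 77·289 + 0 → 289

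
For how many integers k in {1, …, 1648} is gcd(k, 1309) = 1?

1209

Prime factors of 1309: 7, 11, 17. Count integers ≤ 1648 divisible by none of them.
By inclusion–exclusion: 1648 − ⌊1648/7⌋ − ⌊1648/11⌋ − ⌊1648/17⌋ + ⌊1648/77⌋ + ⌊1648/119⌋ + ⌊1648/187⌋ − ⌊1648/1309⌋ = 1209.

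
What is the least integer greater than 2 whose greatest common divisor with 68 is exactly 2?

68 = 2·34. Any x with gcd(x, 68) = 2 is a multiple of 2, say 2s, with s coprime to 34.
Need s > 2/2, so s ≥ 2. First s ≥ 2 with gcd(s, 34) = 1 is s = 3. Thus x = 2·3 = 6.

6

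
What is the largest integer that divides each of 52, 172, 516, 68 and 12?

4

gcd(52, 172): 172 = 3·52 + 16; 52 = 3·16 + 4; 16 = 4·4 + 0 → 4
gcd(4, 516): 516 = 129·4 + 0 → 4
gcd(4, 68): 68 = 17·4 + 0 → 4
gcd(4, 12): 12 = 3·4 + 0 → 4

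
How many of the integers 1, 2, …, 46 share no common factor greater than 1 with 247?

41

Prime factors of 247: 13, 19. Count integers ≤ 46 divisible by none of them.
By inclusion–exclusion: 46 − ⌊46/13⌋ − ⌊46/19⌋ + ⌊46/247⌋ = 41.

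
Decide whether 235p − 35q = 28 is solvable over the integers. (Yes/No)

No

By Bézout, 235p − 35q = 28 has integer solutions iff gcd(235, 35) | 28.
Euclid: 235 = 6·35 + 25; 35 = 1·25 + 10; 25 = 2·10 + 5; 10 = 2·5 + 0. gcd = 5; 28 mod 5 = 3. No.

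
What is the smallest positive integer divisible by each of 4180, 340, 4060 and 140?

14425180

4180 = 2² · 5 · 11 · 19; 340 = 2² · 5 · 17; 4060 = 2² · 5 · 7 · 29; 140 = 2² · 5 · 7
lcm takes max exponent of each prime: 2² · 5 · 7 · 11 · 17 · 19 · 29 = 14425180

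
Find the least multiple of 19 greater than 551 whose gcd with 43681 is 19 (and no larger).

43681 = 19·2299. Any m with gcd(m, 43681) = 19 is a multiple of 19, say 19s, with s coprime to 2299.
Need s > 551/19, so s ≥ 30. First s ≥ 30 with gcd(s, 2299) = 1 is s = 30. Thus m = 19·30 = 570.

570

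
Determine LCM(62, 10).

62 = 2 · 31; 10 = 2 · 5
max exponents: 2 · 5 · 31 = 310

310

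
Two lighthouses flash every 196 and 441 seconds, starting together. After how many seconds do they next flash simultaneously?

196 = 2² · 7²; 441 = 3² · 7²
max exponents: 2² · 3² · 7² = 1764

1764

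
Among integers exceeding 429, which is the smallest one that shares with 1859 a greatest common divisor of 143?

Multiples of 143 above 429: 143·4, 143·5, … . Need the cofactor coprime to 1859/143 = 13.
Checking s = 4, 5, … the first with gcd(s, 13) = 1 is s = 4, giving 572.

572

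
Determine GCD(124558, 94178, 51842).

98

gcd(124558, 94178): 124558 = 1·94178 + 30380; 94178 = 3·30380 + 3038; 30380 = 10·3038 + 0 → 3038
gcd(3038, 51842): 51842 = 17·3038 + 196; 3038 = 15·196 + 98; 196 = 2·98 + 0 → 98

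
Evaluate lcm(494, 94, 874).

534014

lcm(494, 94) = 494·94/gcd = 46436/2 = 23218
lcm(23218, 874) = 23218·874/gcd = 20292532/38 = 534014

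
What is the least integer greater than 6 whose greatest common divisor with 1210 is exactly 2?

8

1210 = 2·605. Any x with gcd(x, 1210) = 2 is a multiple of 2, say 2s, with s coprime to 605.
Need s > 6/2, so s ≥ 4. First s ≥ 4 with gcd(s, 605) = 1 is s = 4. Thus x = 2·4 = 8.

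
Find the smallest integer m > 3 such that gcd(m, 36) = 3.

15

Multiples of 3 above 3: 3·2, 3·3, … . Need the cofactor coprime to 36/3 = 12.
Checking s = 2, 3, … the first with gcd(s, 12) = 1 is s = 5, giving 15.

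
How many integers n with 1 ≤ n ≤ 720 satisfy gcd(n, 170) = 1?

271

Prime factors of 170: 2, 5, 17. Count integers ≤ 720 divisible by none of them.
By inclusion–exclusion: 720 − ⌊720/2⌋ − ⌊720/5⌋ − ⌊720/17⌋ + ⌊720/10⌋ + ⌊720/34⌋ + ⌊720/85⌋ − ⌊720/170⌋ = 271.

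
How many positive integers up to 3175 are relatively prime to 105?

1451

105 = 3·5·7. Inclusion–exclusion on these primes:
3175 − ⌊3175/3⌋ − ⌊3175/5⌋ − ⌊3175/7⌋ + ⌊3175/15⌋ + ⌊3175/21⌋ + ⌊3175/35⌋ − ⌊3175/105⌋ = 1451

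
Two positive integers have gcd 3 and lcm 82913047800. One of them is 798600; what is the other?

Using uv = gcd(u,v)·lcm(u,v) = 3·82913047800 = 248739143400, we get v = 248739143400/798600 = 311469.

311469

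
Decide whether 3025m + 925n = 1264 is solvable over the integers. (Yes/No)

gcd(3025, 925): 3025 = 3·925 + 250; 925 = 3·250 + 175; 250 = 1·175 + 75; 175 = 2·75 + 25; 75 = 3·25 + 0 → 25
25 does not divide 1264, so a solution does not exist.

No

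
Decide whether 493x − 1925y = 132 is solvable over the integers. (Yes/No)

Yes

gcd(493, 1925): 1925 = 3·493 + 446; 493 = 1·446 + 47; 446 = 9·47 + 23; 47 = 2·23 + 1; 23 = 23·1 + 0 → 1
1 divides 132, so a solution exists.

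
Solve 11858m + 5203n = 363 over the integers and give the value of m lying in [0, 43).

11

Euclid: 11858 = 2·5203 + 1452; 5203 = 3·1452 + 847; 1452 = 1·847 + 605; 847 = 1·605 + 242; 605 = 2·242 + 121; 242 = 2·121 + 0 → gcd = 121; 363 = 121·3.
Back-substitution yields 11858·(18) + 5203·(-41) = 121, so one solution is m = 18·3 = 54, n = -41·3 = -123.
Solutions in m differ by 5203/121 = 43; the one in [0, 43) is 54 mod 43 = 11.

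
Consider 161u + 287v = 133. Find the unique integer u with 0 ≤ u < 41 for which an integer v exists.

24

Euclid: 287 = 1·161 + 126; 161 = 1·126 + 35; 126 = 3·35 + 21; 35 = 1·21 + 14; 21 = 1·14 + 7; 14 = 2·7 + 0 → gcd = 7; 133 = 7·19.
Back-substitution yields 161·(-16) + 287·(9) = 7, so one solution is u = -16·19 = -304, v = 9·19 = 171.
Solutions in u differ by 287/7 = 41; the one in [0, 41) is -304 mod 41 = 24.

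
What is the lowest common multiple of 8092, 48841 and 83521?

8092 = 2² · 7 · 17²; 48841 = 13² · 17²; 83521 = 17⁴
lcm takes max exponent of each prime: 2² · 7 · 13² · 17⁴ = 395221372

395221372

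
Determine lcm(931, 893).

931 = 7² · 19; 893 = 19 · 47
max exponents: 7² · 19 · 47 = 43757

43757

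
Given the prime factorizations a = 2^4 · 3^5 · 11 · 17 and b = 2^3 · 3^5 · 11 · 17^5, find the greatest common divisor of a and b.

min exponent per shared prime: 2^3 · 3^5 · 11 · 17 = 363528

363528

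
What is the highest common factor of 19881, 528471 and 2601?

gcd(19881, 528471): 528471 = 26·19881 + 11565; 19881 = 1·11565 + 8316; 11565 = 1·8316 + 3249; 8316 = 2·3249 + 1818; 3249 = 1·1818 + 1431; 1818 = 1·1431 + 387; 1431 = 3·387 + 270; 387 = 1·270 + 117; 270 = 2·117 + 36; 117 = 3·36 + 9; 36 = 4·9 + 0 → 9
gcd(9, 2601): 2601 = 289·9 + 0 → 9

9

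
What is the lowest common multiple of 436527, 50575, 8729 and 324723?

436527 = 3² · 7 · 13² · 41; 50575 = 5² · 7 · 17²; 8729 = 7 · 29 · 43; 324723 = 3 · 7² · 47²
lcm takes max exponent of each prime: 3² · 5² · 7² · 13² · 17² · 29 · 41 · 43 · 47² = 60814784421784575

60814784421784575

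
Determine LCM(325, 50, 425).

11050

325 = 5² · 13; 50 = 2 · 5²; 425 = 5² · 17
lcm takes max exponent of each prime: 2 · 5² · 13 · 17 = 11050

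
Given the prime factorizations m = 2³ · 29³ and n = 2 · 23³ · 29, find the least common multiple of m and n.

2373927704

max exponent per prime: 2³ · 23³ · 29³ = 2373927704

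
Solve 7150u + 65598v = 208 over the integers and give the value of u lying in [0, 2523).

gcd(7150, 65598) = 26 (Euclid: 65598 = 9·7150 + 1248; 7150 = 5·1248 + 910; 1248 = 1·910 + 338; 910 = 2·338 + 234; 338 = 1·234 + 104; 234 = 2·104 + 26; 104 = 4·26 + 0), and 26 | 208.
Extended Euclid: 7150·(578) + 65598·(-63) = 26. Scale by 8: u₀ = 4624.
General solution u = u₀ + 2523t; reducing mod 2523 gives u = 2101 (and v = -229).

2101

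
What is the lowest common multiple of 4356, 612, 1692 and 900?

4356 = 2² · 3² · 11²; 612 = 2² · 3² · 17; 1692 = 2² · 3² · 47; 900 = 2² · 3² · 5²
lcm takes max exponent of each prime: 2² · 3² · 5² · 11² · 17 · 47 = 87011100

87011100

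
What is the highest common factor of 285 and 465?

15

Euclid: 465 = 1·285 + 180; 285 = 1·180 + 105; 180 = 1·105 + 75; 105 = 1·75 + 30; 75 = 2·30 + 15; 30 = 2·15 + 0. Last nonzero remainder: 15.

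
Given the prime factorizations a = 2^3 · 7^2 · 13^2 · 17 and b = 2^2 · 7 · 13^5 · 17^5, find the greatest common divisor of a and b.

min exponent per shared prime: 2^2 · 7 · 13^2 · 17 = 80444

80444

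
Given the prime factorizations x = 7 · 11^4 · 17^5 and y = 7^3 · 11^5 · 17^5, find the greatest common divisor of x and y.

145516884359

min exponent per shared prime: 7 · 11^4 · 17^5 = 145516884359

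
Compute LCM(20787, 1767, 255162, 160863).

20787 = 3 · 13² · 41; 1767 = 3 · 19 · 31; 255162 = 2 · 3 · 23 · 43²; 160863 = 3 · 29 · 43²
lcm takes max exponent of each prime: 2 · 3 · 13² · 19 · 23 · 29 · 31 · 41 · 43² = 30199506883338

30199506883338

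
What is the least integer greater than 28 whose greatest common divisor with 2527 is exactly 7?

35

gcd(x, 2527) = 7 forces 7 | x; write x = 7s. Then gcd(7s, 7·361) = 7·gcd(s, 361), so need gcd(s, 361) = 1.
7s > 28 gives s ≥ 5. The least s ≥ 5 coprime to 361 is 5, so x = 7·5 = 35.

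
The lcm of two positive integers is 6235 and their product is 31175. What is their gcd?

From gcd × lcm = ab: gcd = 31175 / 6235 = 5.

5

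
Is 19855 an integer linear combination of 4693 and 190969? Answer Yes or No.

gcd(4693, 190969): 190969 = 40·4693 + 3249; 4693 = 1·3249 + 1444; 3249 = 2·1444 + 361; 1444 = 4·361 + 0 → 361
361 divides 19855, so a solution exists.

Yes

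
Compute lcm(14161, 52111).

737943871

gcd first: 52111 = 3·14161 + 9628; 14161 = 1·9628 + 4533; 9628 = 2·4533 + 562; 4533 = 8·562 + 37; 562 = 15·37 + 7; 37 = 5·7 + 2; 7 = 3·2 + 1; 2 = 2·1 + 0 → gcd = 1
lcm = 14161·52111/gcd = 737943871/1 = 737943871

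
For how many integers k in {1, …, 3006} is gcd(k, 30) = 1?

801

Prime factors of 30: 2, 3, 5. Count integers ≤ 3006 divisible by none of them.
By inclusion–exclusion: 3006 − ⌊3006/2⌋ − ⌊3006/3⌋ − ⌊3006/5⌋ + ⌊3006/6⌋ + ⌊3006/10⌋ + ⌊3006/15⌋ − ⌊3006/30⌋ = 801.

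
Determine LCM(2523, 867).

2523 = 3 · 29²; 867 = 3 · 17²
max exponents: 3 · 17² · 29² = 729147

729147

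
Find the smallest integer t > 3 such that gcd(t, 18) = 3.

15

Multiples of 3 above 3: 3·2, 3·3, … . Need the cofactor coprime to 18/3 = 6.
Checking s = 2, 3, … the first with gcd(s, 6) = 1 is s = 5, giving 15.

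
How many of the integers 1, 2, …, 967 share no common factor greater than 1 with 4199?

Prime factors of 4199: 13, 17, 19. Count integers ≤ 967 divisible by none of them.
By inclusion–exclusion: 967 − ⌊967/13⌋ − ⌊967/17⌋ − ⌊967/19⌋ + ⌊967/221⌋ + ⌊967/247⌋ + ⌊967/323⌋ − ⌊967/4199⌋ = 796.

796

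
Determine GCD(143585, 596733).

1

Euclid: 596733 = 4·143585 + 22393; 143585 = 6·22393 + 9227; 22393 = 2·9227 + 3939; 9227 = 2·3939 + 1349; 3939 = 2·1349 + 1241; 1349 = 1·1241 + 108; 1241 = 11·108 + 53; 108 = 2·53 + 2; 53 = 26·2 + 1; 2 = 2·1 + 0. Last nonzero remainder: 1.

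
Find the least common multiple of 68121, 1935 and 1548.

lcm(68121, 1935) = 68121·1935/gcd = 131814135/9 = 14646015
lcm(14646015, 1548) = 14646015·1548/gcd = 22672031220/387 = 58584060

58584060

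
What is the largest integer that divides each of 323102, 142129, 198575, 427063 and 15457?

gcd(323102, 142129): 323102 = 2·142129 + 38844; 142129 = 3·38844 + 25597; 38844 = 1·25597 + 13247; 25597 = 1·13247 + 12350; 13247 = 1·12350 + 897; 12350 = 13·897 + 689; 897 = 1·689 + 208; 689 = 3·208 + 65; 208 = 3·65 + 13; 65 = 5·13 + 0 → 13
gcd(13, 198575): 198575 = 15275·13 + 0 → 13
gcd(13, 427063): 427063 = 32851·13 + 0 → 13
gcd(13, 15457): 15457 = 1189·13 + 0 → 13

13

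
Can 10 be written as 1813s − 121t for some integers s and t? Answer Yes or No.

By Bézout, 1813s − 121t = 10 has integer solutions iff gcd(1813, 121) | 10.
Euclid: 1813 = 14·121 + 119; 121 = 1·119 + 2; 119 = 59·2 + 1; 2 = 2·1 + 0. gcd = 1; 10 mod 1 = 0. Yes.

Yes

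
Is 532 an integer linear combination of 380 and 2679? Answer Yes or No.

Yes

By Bézout, 380s − 2679t = 532 has integer solutions iff gcd(380, 2679) | 532.
Euclid: 2679 = 7·380 + 19; 380 = 20·19 + 0. gcd = 19; 532 mod 19 = 0. Yes.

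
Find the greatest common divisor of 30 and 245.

30 = 2 · 3 · 5
245 = 5 · 7²
Common: 5 = 5

5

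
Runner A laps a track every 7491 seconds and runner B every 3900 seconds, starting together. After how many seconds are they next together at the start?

9738300

gcd first: 7491 = 1·3900 + 3591; 3900 = 1·3591 + 309; 3591 = 11·309 + 192; 309 = 1·192 + 117; 192 = 1·117 + 75; 117 = 1·75 + 42; 75 = 1·42 + 33; 42 = 1·33 + 9; 33 = 3·9 + 6; 9 = 1·6 + 3; 6 = 2·3 + 0 → gcd = 3
lcm = 7491·3900/gcd = 29214900/3 = 9738300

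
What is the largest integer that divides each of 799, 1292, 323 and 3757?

17

gcd(799, 1292): 1292 = 1·799 + 493; 799 = 1·493 + 306; 493 = 1·306 + 187; 306 = 1·187 + 119; 187 = 1·119 + 68; 119 = 1·68 + 51; 68 = 1·51 + 17; 51 = 3·17 + 0 → 17
gcd(17, 323): 323 = 19·17 + 0 → 17
gcd(17, 3757): 3757 = 221·17 + 0 → 17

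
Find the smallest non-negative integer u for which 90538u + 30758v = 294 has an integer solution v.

868

Euclid: 90538 = 2·30758 + 29022; 30758 = 1·29022 + 1736; 29022 = 16·1736 + 1246; 1736 = 1·1246 + 490; 1246 = 2·490 + 266; 490 = 1·266 + 224; 266 = 1·224 + 42; 224 = 5·42 + 14; 42 = 3·14 + 0 → gcd = 14; 294 = 14·21.
Back-substitution yields 90538·(-691) + 30758·(2034) = 14, so one solution is u = -691·21 = -14511, v = 2034·21 = 42714.
Solutions in u differ by 30758/14 = 2197; the one in [0, 2197) is -14511 mod 2197 = 868.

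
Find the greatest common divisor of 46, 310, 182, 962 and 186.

46 = 2 · 23; 310 = 2 · 5 · 31; 182 = 2 · 7 · 13; 962 = 2 · 13 · 37; 186 = 2 · 3 · 31
gcd takes min exponent of each prime: 2 = 2

2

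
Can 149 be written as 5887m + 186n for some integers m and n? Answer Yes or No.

Yes

gcd(5887, 186): 5887 = 31·186 + 121; 186 = 1·121 + 65; 121 = 1·65 + 56; 65 = 1·56 + 9; 56 = 6·9 + 2; 9 = 4·2 + 1; 2 = 2·1 + 0 → 1
1 divides 149, so a solution exists.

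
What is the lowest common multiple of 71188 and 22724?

gcd first: 71188 = 3·22724 + 3016; 22724 = 7·3016 + 1612; 3016 = 1·1612 + 1404; 1612 = 1·1404 + 208; 1404 = 6·208 + 156; 208 = 1·156 + 52; 156 = 3·52 + 0 → gcd = 52
lcm = 71188·22724/gcd = 1617676112/52 = 31109156

31109156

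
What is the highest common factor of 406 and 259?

7

Euclid: 406 = 1·259 + 147; 259 = 1·147 + 112; 147 = 1·112 + 35; 112 = 3·35 + 7; 35 = 5·7 + 0. Last nonzero remainder: 7.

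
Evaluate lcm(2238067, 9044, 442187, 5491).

2238067 = 13² · 17 · 19 · 41; 9044 = 2² · 7 · 17 · 19; 442187 = 17 · 19 · 37²; 5491 = 17² · 19
lcm takes max exponent of each prime: 2² · 7 · 13² · 17² · 19 · 37² · 41 = 1458422932148

1458422932148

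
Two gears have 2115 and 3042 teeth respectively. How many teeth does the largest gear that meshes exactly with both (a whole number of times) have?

9

2115 = 3² · 5 · 47
3042 = 2 · 3² · 13²
Common: 3² = 9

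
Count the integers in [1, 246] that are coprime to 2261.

2261 = 7·17·19. Inclusion–exclusion on these primes:
246 − ⌊246/7⌋ − ⌊246/17⌋ − ⌊246/19⌋ + ⌊246/119⌋ + ⌊246/133⌋ + ⌊246/323⌋ − ⌊246/2261⌋ = 188

188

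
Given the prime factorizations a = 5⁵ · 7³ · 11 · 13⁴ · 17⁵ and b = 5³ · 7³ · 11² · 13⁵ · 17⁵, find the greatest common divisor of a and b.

19125589685827625

min exponent per shared prime: 5³ · 7³ · 11 · 13⁴ · 17⁵ = 19125589685827625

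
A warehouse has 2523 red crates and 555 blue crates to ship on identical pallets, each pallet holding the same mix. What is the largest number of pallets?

3

Euclid: 2523 = 4·555 + 303; 555 = 1·303 + 252; 303 = 1·252 + 51; 252 = 4·51 + 48; 51 = 1·48 + 3; 48 = 16·3 + 0. Last nonzero remainder: 3.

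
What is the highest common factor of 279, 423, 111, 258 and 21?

279 = 3² · 31; 423 = 3² · 47; 111 = 3 · 37; 258 = 2 · 3 · 43; 21 = 3 · 7
gcd takes min exponent of each prime: 3 = 3

3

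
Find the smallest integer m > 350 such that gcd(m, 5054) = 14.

364

Multiples of 14 above 350: 14·26, 14·27, … . Need the cofactor coprime to 5054/14 = 361.
Checking s = 26, 27, … the first with gcd(s, 361) = 1 is s = 26, giving 364.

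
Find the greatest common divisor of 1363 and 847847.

Euclid: 847847 = 622·1363 + 61; 1363 = 22·61 + 21; 61 = 2·21 + 19; 21 = 1·19 + 2; 19 = 9·2 + 1; 2 = 2·1 + 0. Last nonzero remainder: 1.

1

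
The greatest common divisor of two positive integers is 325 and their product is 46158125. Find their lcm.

gcd·lcm = product, so lcm = 46158125/325 = 142025.

142025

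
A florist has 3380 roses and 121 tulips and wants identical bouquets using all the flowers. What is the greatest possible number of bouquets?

Euclid: 3380 = 27·121 + 113; 121 = 1·113 + 8; 113 = 14·8 + 1; 8 = 8·1 + 0. Last nonzero remainder: 1.

1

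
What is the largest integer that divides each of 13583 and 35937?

1

Euclid: 35937 = 2·13583 + 8771; 13583 = 1·8771 + 4812; 8771 = 1·4812 + 3959; 4812 = 1·3959 + 853; 3959 = 4·853 + 547; 853 = 1·547 + 306; 547 = 1·306 + 241; 306 = 1·241 + 65; 241 = 3·65 + 46; 65 = 1·46 + 19; 46 = 2·19 + 8; 19 = 2·8 + 3; 8 = 2·3 + 2; 3 = 1·2 + 1; 2 = 2·1 + 0. Last nonzero remainder: 1.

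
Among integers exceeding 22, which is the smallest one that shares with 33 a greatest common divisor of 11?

44

gcd(x, 33) = 11 forces 11 | x; write x = 11s. Then gcd(11s, 11·3) = 11·gcd(s, 3), so need gcd(s, 3) = 1.
11s > 22 gives s ≥ 3. The least s ≥ 3 coprime to 3 is 4, so x = 11·4 = 44.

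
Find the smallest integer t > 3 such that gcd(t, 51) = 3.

gcd(t, 51) = 3 forces 3 | t; write t = 3s. Then gcd(3s, 3·17) = 3·gcd(s, 17), so need gcd(s, 17) = 1.
3s > 3 gives s ≥ 2. The least s ≥ 2 coprime to 17 is 2, so t = 3·2 = 6.

6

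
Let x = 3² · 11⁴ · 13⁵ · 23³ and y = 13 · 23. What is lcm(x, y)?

max exponent per prime: 3² · 11⁴ · 13⁵ · 23³ = 595269347325939

595269347325939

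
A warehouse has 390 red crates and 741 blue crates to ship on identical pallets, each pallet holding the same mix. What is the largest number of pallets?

Euclid: 741 = 1·390 + 351; 390 = 1·351 + 39; 351 = 9·39 + 0. Last nonzero remainder: 39.

39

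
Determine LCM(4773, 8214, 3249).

lcm(4773, 8214) = 4773·8214/gcd = 39205422/111 = 353202
lcm(353202, 3249) = 353202·3249/gcd = 1147553298/3 = 382517766

382517766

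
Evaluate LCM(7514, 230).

gcd first: 7514 = 32·230 + 154; 230 = 1·154 + 76; 154 = 2·76 + 2; 76 = 38·2 + 0 → gcd = 2
lcm = 7514·230/gcd = 1728220/2 = 864110

864110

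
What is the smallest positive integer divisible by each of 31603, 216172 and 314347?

61412087308

lcm(31603, 216172) = 31603·216172/gcd = 6831683716/187 = 36533068
lcm(36533068, 314347) = 36533068·314347/gcd = 11484060326596/187 = 61412087308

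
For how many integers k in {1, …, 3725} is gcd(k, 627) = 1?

627 = 3·11·19. Inclusion–exclusion on these primes:
3725 − ⌊3725/3⌋ − ⌊3725/11⌋ − ⌊3725/19⌋ + ⌊3725/33⌋ + ⌊3725/57⌋ + ⌊3725/209⌋ − ⌊3725/627⌋ = 2139

2139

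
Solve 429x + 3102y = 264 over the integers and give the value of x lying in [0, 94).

44

Euclid: 3102 = 7·429 + 99; 429 = 4·99 + 33; 99 = 3·33 + 0 → gcd = 33; 264 = 33·8.
Back-substitution yields 429·(29) + 3102·(-4) = 33, so one solution is x = 29·8 = 232, y = -4·8 = -32.
Solutions in x differ by 3102/33 = 94; the one in [0, 94) is 232 mod 94 = 44.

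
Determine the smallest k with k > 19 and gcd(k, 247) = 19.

gcd(k, 247) = 19 forces 19 | k; write k = 19s. Then gcd(19s, 19·13) = 19·gcd(s, 13), so need gcd(s, 13) = 1.
19s > 19 gives s ≥ 2. The least s ≥ 2 coprime to 13 is 2, so k = 19·2 = 38.

38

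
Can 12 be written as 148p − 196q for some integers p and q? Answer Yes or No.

By Bézout, 148p − 196q = 12 has integer solutions iff gcd(148, 196) | 12.
Euclid: 196 = 1·148 + 48; 148 = 3·48 + 4; 48 = 12·4 + 0. gcd = 4; 12 mod 4 = 0. Yes.

Yes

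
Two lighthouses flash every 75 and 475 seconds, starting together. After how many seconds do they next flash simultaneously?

75 = 3 · 5²; 475 = 5² · 19
max exponents: 3 · 5² · 19 = 1425

1425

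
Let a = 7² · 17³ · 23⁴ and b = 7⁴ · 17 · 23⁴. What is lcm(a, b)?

max exponent per prime: 7⁴ · 17³ · 23⁴ = 3301036058033

3301036058033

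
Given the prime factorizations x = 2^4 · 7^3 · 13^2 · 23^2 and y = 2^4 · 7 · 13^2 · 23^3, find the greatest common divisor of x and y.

min exponent per shared prime: 2^4 · 7 · 13^2 · 23^2 = 10012912

10012912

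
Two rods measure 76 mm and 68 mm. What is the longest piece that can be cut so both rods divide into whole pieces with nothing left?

76 = 2² · 19
68 = 2² · 17
Common: 2² = 4

4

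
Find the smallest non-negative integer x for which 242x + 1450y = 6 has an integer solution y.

Euclid: 1450 = 5·242 + 240; 242 = 1·240 + 2; 240 = 120·2 + 0 → gcd = 2; 6 = 2·3.
Back-substitution yields 242·(6) + 1450·(-1) = 2, so one solution is x = 6·3 = 18, y = -1·3 = -3.
Solutions in x differ by 1450/2 = 725; the one in [0, 725) is 18 mod 725 = 18.

18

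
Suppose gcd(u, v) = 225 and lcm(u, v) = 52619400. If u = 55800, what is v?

u·v = gcd·lcm = 225·52619400 = 11839365000, so v = 11839365000/55800 = 212175.

212175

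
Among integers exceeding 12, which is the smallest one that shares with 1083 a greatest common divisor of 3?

15

1083 = 3·361. Any m with gcd(m, 1083) = 3 is a multiple of 3, say 3s, with s coprime to 361.
Need s > 12/3, so s ≥ 5. First s ≥ 5 with gcd(s, 361) = 1 is s = 5. Thus m = 3·5 = 15.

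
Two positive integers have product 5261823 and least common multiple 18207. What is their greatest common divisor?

289

gcd·lcm = product, so gcd = 5261823/18207 = 289.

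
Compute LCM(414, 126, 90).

14490

lcm(414, 126) = 414·126/gcd = 52164/18 = 2898
lcm(2898, 90) = 2898·90/gcd = 260820/18 = 14490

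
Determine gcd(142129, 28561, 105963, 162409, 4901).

gcd(142129, 28561): 142129 = 4·28561 + 27885; 28561 = 1·27885 + 676; 27885 = 41·676 + 169; 676 = 4·169 + 0 → 169
gcd(169, 105963): 105963 = 627·169 + 0 → 169
gcd(169, 162409): 162409 = 961·169 + 0 → 169
gcd(169, 4901): 4901 = 29·169 + 0 → 169

169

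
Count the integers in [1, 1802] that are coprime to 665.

1171

Prime factors of 665: 5, 7, 19. Count integers ≤ 1802 divisible by none of them.
By inclusion–exclusion: 1802 − ⌊1802/5⌋ − ⌊1802/7⌋ − ⌊1802/19⌋ + ⌊1802/35⌋ + ⌊1802/95⌋ + ⌊1802/133⌋ − ⌊1802/665⌋ = 1171.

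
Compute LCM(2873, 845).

gcd first: 2873 = 3·845 + 338; 845 = 2·338 + 169; 338 = 2·169 + 0 → gcd = 169
lcm = 2873·845/gcd = 2427685/169 = 14365

14365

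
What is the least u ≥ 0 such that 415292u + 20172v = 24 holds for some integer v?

gcd(415292, 20172) = 4 (Euclid: 415292 = 20·20172 + 11852; 20172 = 1·11852 + 8320; 11852 = 1·8320 + 3532; 8320 = 2·3532 + 1256; 3532 = 2·1256 + 1020; 1256 = 1·1020 + 236; 1020 = 4·236 + 76; 236 = 3·76 + 8; 76 = 9·8 + 4; 8 = 2·4 + 0), and 4 | 24.
Extended Euclid: 415292·(2393) + 20172·(-49266) = 4. Scale by 6: u₀ = 14358.
General solution u = u₀ + 5043t; reducing mod 5043 gives u = 4272 (and v = -87950).

4272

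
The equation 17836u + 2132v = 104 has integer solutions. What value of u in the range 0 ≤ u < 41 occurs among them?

Reduce mod 2132: 17836u ≡ 104 (mod 2132). With g = gcd(17836, 2132) = 52 dividing 104, divide through: 343u ≡ 2 (mod 41).
Since gcd(343, 41) = 1, u ≡ 2·(343)⁻¹ ≡ 22 (mod 41). Smallest non-negative: 22.

22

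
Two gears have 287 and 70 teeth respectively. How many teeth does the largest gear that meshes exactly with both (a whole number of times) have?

287 = 7 · 41
70 = 2 · 5 · 7
Common: 7 = 7

7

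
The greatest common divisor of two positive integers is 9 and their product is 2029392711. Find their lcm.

Since gcd(m,n)·lcm(m,n) = mn, lcm = 2029392711/9 = 225488079.

225488079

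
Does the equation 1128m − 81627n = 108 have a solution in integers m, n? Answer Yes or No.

gcd(1128, 81627): 81627 = 72·1128 + 411; 1128 = 2·411 + 306; 411 = 1·306 + 105; 306 = 2·105 + 96; 105 = 1·96 + 9; 96 = 10·9 + 6; 9 = 1·6 + 3; 6 = 2·3 + 0 → 3
3 divides 108, so a solution exists.

Yes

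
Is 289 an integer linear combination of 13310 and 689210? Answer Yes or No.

gcd(13310, 689210): 689210 = 51·13310 + 10400; 13310 = 1·10400 + 2910; 10400 = 3·2910 + 1670; 2910 = 1·1670 + 1240; 1670 = 1·1240 + 430; 1240 = 2·430 + 380; 430 = 1·380 + 50; 380 = 7·50 + 30; 50 = 1·30 + 20; 30 = 1·20 + 10; 20 = 2·10 + 0 → 10
10 does not divide 289, so a solution does not exist.

No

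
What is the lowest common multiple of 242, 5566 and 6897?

242 = 2 · 11²; 5566 = 2 · 11² · 23; 6897 = 3 · 11² · 19
lcm takes max exponent of each prime: 2 · 3 · 11² · 19 · 23 = 317262

317262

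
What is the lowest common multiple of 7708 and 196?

377692

gcd first: 7708 = 39·196 + 64; 196 = 3·64 + 4; 64 = 16·4 + 0 → gcd = 4
lcm = 7708·196/gcd = 1510768/4 = 377692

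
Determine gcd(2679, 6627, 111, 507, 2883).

gcd(2679, 6627): 6627 = 2·2679 + 1269; 2679 = 2·1269 + 141; 1269 = 9·141 + 0 → 141
gcd(141, 111): 141 = 1·111 + 30; 111 = 3·30 + 21; 30 = 1·21 + 9; 21 = 2·9 + 3; 9 = 3·3 + 0 → 3
gcd(3, 507): 507 = 169·3 + 0 → 3
gcd(3, 2883): 2883 = 961·3 + 0 → 3

3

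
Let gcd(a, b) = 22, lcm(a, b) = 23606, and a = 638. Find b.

Using ab = gcd(a,b)·lcm(a,b) = 22·23606 = 519332, we get b = 519332/638 = 814.

814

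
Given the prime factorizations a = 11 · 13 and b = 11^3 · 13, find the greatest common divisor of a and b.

143

min exponent per shared prime: 11 · 13 = 143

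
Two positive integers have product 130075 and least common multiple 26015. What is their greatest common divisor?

5

gcd·lcm = product, so gcd = 130075/26015 = 5.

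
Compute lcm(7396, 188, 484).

42061052

7396 = 2² · 43²; 188 = 2² · 47; 484 = 2² · 11²
lcm takes max exponent of each prime: 2² · 11² · 43² · 47 = 42061052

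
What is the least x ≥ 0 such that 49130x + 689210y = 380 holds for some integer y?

Euclid: 689210 = 14·49130 + 1390; 49130 = 35·1390 + 480; 1390 = 2·480 + 430; 480 = 1·430 + 50; 430 = 8·50 + 30; 50 = 1·30 + 20; 30 = 1·20 + 10; 20 = 2·10 + 0 → gcd = 10; 380 = 10·38.
Back-substitution yields 49130·(-27271) + 689210·(1944) = 10, so one solution is x = -27271·38 = -1036298, y = 1944·38 = 73872.
Solutions in x differ by 689210/10 = 68921; the one in [0, 68921) is -1036298 mod 68921 = 66438.

66438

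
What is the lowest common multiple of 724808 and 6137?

4448146696

724808 = 2³ · 7² · 43²; 6137 = 17 · 19²
max exponents: 2³ · 7² · 17 · 19² · 43² = 4448146696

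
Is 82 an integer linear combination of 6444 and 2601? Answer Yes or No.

No

By Bézout, 6444p + 2601q = 82 has integer solutions iff gcd(6444, 2601) | 82.
Euclid: 6444 = 2·2601 + 1242; 2601 = 2·1242 + 117; 1242 = 10·117 + 72; 117 = 1·72 + 45; 72 = 1·45 + 27; 45 = 1·27 + 18; 27 = 1·18 + 9; 18 = 2·9 + 0. gcd = 9; 82 mod 9 = 1. No.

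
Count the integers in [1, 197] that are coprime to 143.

166

143 = 11·13. Inclusion–exclusion on these primes:
197 − ⌊197/11⌋ − ⌊197/13⌋ + ⌊197/143⌋ = 166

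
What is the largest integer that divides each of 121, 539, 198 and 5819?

11

gcd(121, 539): 539 = 4·121 + 55; 121 = 2·55 + 11; 55 = 5·11 + 0 → 11
gcd(11, 198): 198 = 18·11 + 0 → 11
gcd(11, 5819): 5819 = 529·11 + 0 → 11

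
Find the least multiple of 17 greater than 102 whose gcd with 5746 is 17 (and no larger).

gcd(a, 5746) = 17 forces 17 | a; write a = 17s. Then gcd(17s, 17·338) = 17·gcd(s, 338), so need gcd(s, 338) = 1.
17s > 102 gives s ≥ 7. The least s ≥ 7 coprime to 338 is 7, so a = 17·7 = 119.

119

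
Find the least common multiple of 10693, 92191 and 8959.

10693 = 17² · 37; 92191 = 11 · 17² · 29; 8959 = 17² · 31
lcm takes max exponent of each prime: 11 · 17² · 29 · 31 · 37 = 105743077

105743077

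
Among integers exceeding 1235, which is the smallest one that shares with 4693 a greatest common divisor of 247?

Multiples of 247 above 1235: 247·6, 247·7, … . Need the cofactor coprime to 4693/247 = 19.
Checking s = 6, 7, … the first with gcd(s, 19) = 1 is s = 6, giving 1482.

1482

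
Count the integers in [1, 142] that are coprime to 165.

70

Prime factors of 165: 3, 5, 11. Count integers ≤ 142 divisible by none of them.
By inclusion–exclusion: 142 − ⌊142/3⌋ − ⌊142/5⌋ − ⌊142/11⌋ + ⌊142/15⌋ + ⌊142/33⌋ + ⌊142/55⌋ − ⌊142/165⌋ = 70.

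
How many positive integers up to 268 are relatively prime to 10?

Prime factors of 10: 2, 5. Count integers ≤ 268 divisible by none of them.
By inclusion–exclusion: 268 − ⌊268/2⌋ − ⌊268/5⌋ + ⌊268/10⌋ = 107.

107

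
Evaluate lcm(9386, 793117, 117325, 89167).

753461150

9386 = 2 · 13 · 19²; 793117 = 13³ · 19²; 117325 = 5² · 13 · 19²; 89167 = 13 · 19³
lcm takes max exponent of each prime: 2 · 5² · 13³ · 19³ = 753461150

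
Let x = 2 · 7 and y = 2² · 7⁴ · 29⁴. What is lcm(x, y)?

6792726724

max exponent per prime: 2² · 7⁴ · 29⁴ = 6792726724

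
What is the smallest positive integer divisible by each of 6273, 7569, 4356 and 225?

63834675300

lcm(6273, 7569) = 6273·7569/gcd = 47480337/9 = 5275593
lcm(5275593, 4356) = 5275593·4356/gcd = 22980483108/9 = 2553387012
lcm(2553387012, 225) = 2553387012·225/gcd = 574512077700/9 = 63834675300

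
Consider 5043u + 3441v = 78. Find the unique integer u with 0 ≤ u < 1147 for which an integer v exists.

gcd(5043, 3441) = 3 (Euclid: 5043 = 1·3441 + 1602; 3441 = 2·1602 + 237; 1602 = 6·237 + 180; 237 = 1·180 + 57; 180 = 3·57 + 9; 57 = 6·9 + 3; 9 = 3·3 + 0), and 3 | 78.
Extended Euclid: 5043·(-363) + 3441·(532) = 3. Scale by 26: u₀ = -9438.
General solution u = u₀ + 1147t; reducing mod 1147 gives u = 885 (and v = -1297).

885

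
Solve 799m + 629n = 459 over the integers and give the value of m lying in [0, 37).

Reduce mod 629: 799m ≡ 459 (mod 629). With g = gcd(799, 629) = 17 dividing 459, divide through: 47m ≡ 27 (mod 37).
Since gcd(47, 37) = 1, m ≡ 27·(47)⁻¹ ≡ 36 (mod 37). Smallest non-negative: 36.

36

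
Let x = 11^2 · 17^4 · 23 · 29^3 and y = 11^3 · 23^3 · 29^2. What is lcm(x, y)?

max exponent per prime: 11^3 · 17^4 · 23^3 · 29^3 = 32987639723032313

32987639723032313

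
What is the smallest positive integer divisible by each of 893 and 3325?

gcd first: 3325 = 3·893 + 646; 893 = 1·646 + 247; 646 = 2·247 + 152; 247 = 1·152 + 95; 152 = 1·95 + 57; 95 = 1·57 + 38; 57 = 1·38 + 19; 38 = 2·19 + 0 → gcd = 19
lcm = 893·3325/gcd = 2969225/19 = 156275

156275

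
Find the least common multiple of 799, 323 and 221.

lcm(799, 323) = 799·323/gcd = 258077/17 = 15181
lcm(15181, 221) = 15181·221/gcd = 3355001/17 = 197353

197353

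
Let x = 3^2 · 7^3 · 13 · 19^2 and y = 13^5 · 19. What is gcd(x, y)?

min exponent per shared prime: 13 · 19 = 247

247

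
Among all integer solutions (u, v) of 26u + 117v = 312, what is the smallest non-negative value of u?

Reduce mod 117: 26u ≡ 312 (mod 117). With g = gcd(26, 117) = 13 dividing 312, divide through: 2u ≡ 24 (mod 9).
Since gcd(2, 9) = 1, u ≡ 24·(2)⁻¹ ≡ 3 (mod 9). Smallest non-negative: 3.

3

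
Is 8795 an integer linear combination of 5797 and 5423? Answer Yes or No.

By Bézout, 5797x − 5423y = 8795 has integer solutions iff gcd(5797, 5423) | 8795.
Euclid: 5797 = 1·5423 + 374; 5423 = 14·374 + 187; 374 = 2·187 + 0. gcd = 187; 8795 mod 187 = 6. No.

No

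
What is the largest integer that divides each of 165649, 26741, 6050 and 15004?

121

gcd(165649, 26741): 165649 = 6·26741 + 5203; 26741 = 5·5203 + 726; 5203 = 7·726 + 121; 726 = 6·121 + 0 → 121
gcd(121, 6050): 6050 = 50·121 + 0 → 121
gcd(121, 15004): 15004 = 124·121 + 0 → 121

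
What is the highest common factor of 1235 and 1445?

1235 = 5 · 13 · 19
1445 = 5 · 17²
Common: 5 = 5

5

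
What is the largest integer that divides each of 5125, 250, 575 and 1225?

25

gcd(5125, 250): 5125 = 20·250 + 125; 250 = 2·125 + 0 → 125
gcd(125, 575): 575 = 4·125 + 75; 125 = 1·75 + 50; 75 = 1·50 + 25; 50 = 2·25 + 0 → 25
gcd(25, 1225): 1225 = 49·25 + 0 → 25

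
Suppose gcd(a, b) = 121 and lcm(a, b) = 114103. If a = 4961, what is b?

Using ab = gcd(a,b)·lcm(a,b) = 121·114103 = 13806463, we get b = 13806463/4961 = 2783.

2783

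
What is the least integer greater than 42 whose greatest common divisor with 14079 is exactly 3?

Multiples of 3 above 42: 3·15, 3·16, … . Need the cofactor coprime to 14079/3 = 4693.
Checking s = 15, 16, … the first with gcd(s, 4693) = 1 is s = 15, giving 45.

45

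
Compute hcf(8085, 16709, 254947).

539

gcd(8085, 16709): 16709 = 2·8085 + 539; 8085 = 15·539 + 0 → 539
gcd(539, 254947): 254947 = 473·539 + 0 → 539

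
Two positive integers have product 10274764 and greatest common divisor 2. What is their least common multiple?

For any two positive integers, gcd × lcm equals their product. Hence lcm = 10274764 / 2 = 5137382.

5137382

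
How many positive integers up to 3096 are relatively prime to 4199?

2549

Prime factors of 4199: 13, 17, 19. Count integers ≤ 3096 divisible by none of them.
By inclusion–exclusion: 3096 − ⌊3096/13⌋ − ⌊3096/17⌋ − ⌊3096/19⌋ + ⌊3096/221⌋ + ⌊3096/247⌋ + ⌊3096/323⌋ − ⌊3096/4199⌋ = 2549.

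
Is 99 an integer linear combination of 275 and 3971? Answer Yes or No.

Yes

By Bézout, 275x − 3971y = 99 has integer solutions iff gcd(275, 3971) | 99.
Euclid: 3971 = 14·275 + 121; 275 = 2·121 + 33; 121 = 3·33 + 22; 33 = 1·22 + 11; 22 = 2·11 + 0. gcd = 11; 99 mod 11 = 0. Yes.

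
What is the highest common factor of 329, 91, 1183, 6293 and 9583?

329 = 7 · 47; 91 = 7 · 13; 1183 = 7 · 13²; 6293 = 7 · 29 · 31; 9583 = 7 · 37²
gcd takes min exponent of each prime: 7 = 7

7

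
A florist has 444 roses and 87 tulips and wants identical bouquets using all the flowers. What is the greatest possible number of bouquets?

444 = 2² · 3 · 37
87 = 3 · 29
Common: 3 = 3

3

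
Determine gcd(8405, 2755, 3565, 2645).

8405 = 5 · 41²; 2755 = 5 · 19 · 29; 3565 = 5 · 23 · 31; 2645 = 5 · 23²
gcd takes min exponent of each prime: 5 = 5

5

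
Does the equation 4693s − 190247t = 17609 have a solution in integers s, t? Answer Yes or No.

gcd(4693, 190247): 190247 = 40·4693 + 2527; 4693 = 1·2527 + 2166; 2527 = 1·2166 + 361; 2166 = 6·361 + 0 → 361
361 does not divide 17609, so a solution does not exist.

No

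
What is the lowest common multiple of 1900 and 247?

24700

gcd first: 1900 = 7·247 + 171; 247 = 1·171 + 76; 171 = 2·76 + 19; 76 = 4·19 + 0 → gcd = 19
lcm = 1900·247/gcd = 469300/19 = 24700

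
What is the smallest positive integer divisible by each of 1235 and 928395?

gcd first: 928395 = 751·1235 + 910; 1235 = 1·910 + 325; 910 = 2·325 + 260; 325 = 1·260 + 65; 260 = 4·65 + 0 → gcd = 65
lcm = 1235·928395/gcd = 1146567825/65 = 17639505

17639505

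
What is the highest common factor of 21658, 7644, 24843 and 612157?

gcd(21658, 7644): 21658 = 2·7644 + 6370; 7644 = 1·6370 + 1274; 6370 = 5·1274 + 0 → 1274
gcd(1274, 24843): 24843 = 19·1274 + 637; 1274 = 2·637 + 0 → 637
gcd(637, 612157): 612157 = 961·637 + 0 → 637

637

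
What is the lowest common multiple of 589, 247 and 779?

589 = 19 · 31; 247 = 13 · 19; 779 = 19 · 41
lcm takes max exponent of each prime: 13 · 19 · 31 · 41 = 313937

313937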